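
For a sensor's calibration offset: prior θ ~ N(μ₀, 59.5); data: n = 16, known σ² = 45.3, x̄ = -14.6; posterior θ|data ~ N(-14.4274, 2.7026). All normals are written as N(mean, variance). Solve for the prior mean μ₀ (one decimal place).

μ₀ = -10.8

The posterior mean is a precision-weighted average: μ_n = (τ₀μ₀ + τ_data·x̄)/(τ₀+τ_data), with τ₀=1/σ₀² and τ_data=n/σ².
Here τ₀ = 1/59.5 = 0.016807 and τ_data = 16/45.3 = 0.353201, so τ_n = 0.370008.
Rearranging for μ₀: μ₀ = (μ_n·τ_n − τ_data·x̄)/τ₀ = (-14.4274·0.370008 − 0.353201·-14.6) / 0.016807 = -0.181519/0.016807 ≈ -10.8.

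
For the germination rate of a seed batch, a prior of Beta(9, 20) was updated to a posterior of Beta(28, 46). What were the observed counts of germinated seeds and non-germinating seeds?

Under Beta–binomial conjugacy the posterior parameters are (α+s, β+f).
So s = 28 − 9 = 19 and f = 46 − 20 = 26.

19 germinated seeds and 26 non-germinating seeds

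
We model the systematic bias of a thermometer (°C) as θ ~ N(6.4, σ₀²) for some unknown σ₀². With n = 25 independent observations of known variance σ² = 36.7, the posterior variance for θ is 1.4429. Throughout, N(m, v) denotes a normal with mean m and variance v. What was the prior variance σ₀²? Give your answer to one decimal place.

σ₀² = 84.4

Posterior precision equals prior precision plus data precision: 1/σ_n² = 1/σ₀² + n/σ².
So 1/σ₀² = 1/1.4429 − 25/36.7 = 0.693049 − 0.681199 = 0.011850.
Hence σ₀² = 1/0.011850 ≈ 84.4.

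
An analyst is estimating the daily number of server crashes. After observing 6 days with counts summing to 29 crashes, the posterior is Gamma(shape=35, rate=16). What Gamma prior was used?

Gamma–Poisson conjugacy: posterior shape = α + Σxᵢ, posterior rate = β + n.
So α = 35 − 29 = 6 and β = 16 − 6 = 10.

Gamma(shape=6, rate=10)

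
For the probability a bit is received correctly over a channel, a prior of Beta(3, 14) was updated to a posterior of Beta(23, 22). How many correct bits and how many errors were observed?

A Beta(a, b) prior with s successes and f failures in binomial data gives a Beta(a+s, b+f) posterior.
So s = 23 − 3 = 20 and f = 22 − 14 = 8.

20 correct bits and 8 errors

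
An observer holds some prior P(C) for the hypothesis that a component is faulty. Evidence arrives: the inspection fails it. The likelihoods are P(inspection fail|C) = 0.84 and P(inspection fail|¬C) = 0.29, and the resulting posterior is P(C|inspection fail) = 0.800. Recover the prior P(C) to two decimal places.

Bayes' rule in odds form gives O(C|E) = O(C)·[P(E|C)/P(E|¬C)], hence O(C) = O(C|E)/LR.
Posterior odds = 0.800/(1−0.800) = 4.0000. LR = 0.84/0.29 = 2.8966.
Prior odds = 4.0000/2.8966 = 1.3809, so P(C) = 1.3809/(1+1.3809) ≈ 0.58.

P(C) = 0.58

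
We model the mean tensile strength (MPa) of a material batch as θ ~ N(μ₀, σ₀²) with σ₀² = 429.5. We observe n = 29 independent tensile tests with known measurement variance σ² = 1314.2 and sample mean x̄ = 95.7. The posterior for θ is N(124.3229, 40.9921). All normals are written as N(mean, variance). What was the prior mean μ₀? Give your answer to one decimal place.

μ₀ = 395.6

The posterior mean is a precision-weighted average: μ_n = (τ₀μ₀ + τ_data·x̄)/(τ₀+τ_data), with τ₀=1/σ₀² and τ_data=n/σ².
Here τ₀ = 1/429.5 = 0.002328 and τ_data = 29/1314.2 = 0.022067, so τ_n = 0.024395.
Rearranging for μ₀: μ₀ = (μ_n·τ_n − τ_data·x̄)/τ₀ = (124.3229·0.024395 − 0.022067·95.7) / 0.002328 = 0.921045/0.002328 ≈ 395.6.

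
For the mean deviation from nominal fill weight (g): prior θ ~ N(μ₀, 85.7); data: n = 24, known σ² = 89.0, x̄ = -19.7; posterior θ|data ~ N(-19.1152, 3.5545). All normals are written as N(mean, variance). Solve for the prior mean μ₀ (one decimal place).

μ₀ = -5.6

With known observation variance, the Normal–Normal posterior has precision τ_n = τ₀ + n/σ² and mean μ_n = (τ₀μ₀ + (n/σ²)x̄)/τ_n.
Here τ₀ = 1/85.7 = 0.011669 and τ_data = 24/89.0 = 0.269663, so τ_n = 0.281332.
Rearranging for μ₀: μ₀ = (μ_n·τ_n − τ_data·x̄)/τ₀ = (-19.1152·0.281332 − 0.269663·-19.7) / 0.011669 = -0.065356/0.011669 ≈ -5.6.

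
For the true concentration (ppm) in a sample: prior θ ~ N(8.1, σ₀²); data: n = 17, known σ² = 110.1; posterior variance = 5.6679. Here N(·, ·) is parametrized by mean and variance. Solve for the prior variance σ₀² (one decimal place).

For the Normal–Normal model with known σ², precisions add: τ_n = τ₀ + n/σ².
So 1/σ₀² = 1/5.6679 − 17/110.1 = 0.176432 − 0.154405 = 0.022027.
Hence σ₀² = 1/0.022027 ≈ 45.4.

σ₀² = 45.4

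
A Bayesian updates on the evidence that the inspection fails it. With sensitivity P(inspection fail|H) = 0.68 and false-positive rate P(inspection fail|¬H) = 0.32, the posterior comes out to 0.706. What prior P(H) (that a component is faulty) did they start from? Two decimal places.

P(H) = 0.53

Bayes' rule in odds form gives O(H|E) = O(H)·[P(E|H)/P(E|¬H)], hence O(H) = O(H|E)/LR.
Posterior odds = 0.706/(1−0.706) = 2.4014. LR = 0.68/0.32 = 2.1250.
Prior odds = 2.4014/2.1250 = 1.1301, so P(H) = 1.1301/(1+1.1301) ≈ 0.53.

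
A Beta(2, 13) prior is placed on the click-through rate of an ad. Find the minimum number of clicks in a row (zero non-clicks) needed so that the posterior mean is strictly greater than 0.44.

k = 9

After k clicks and 0 non-clicks the posterior is Beta(2+k, 13), with mean (2+k)/(2+13+k).
Set (2+k)/(15+k) > 0.44 and solve: k > (0.44·15 − 2)/(1 − 0.44) = 8.214.
The smallest integer exceeding 8.214 is 9.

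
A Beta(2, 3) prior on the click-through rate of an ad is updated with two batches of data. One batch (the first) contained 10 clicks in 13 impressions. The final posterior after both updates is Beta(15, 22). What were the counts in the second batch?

Sequential conjugate updates are equivalent to a single update on the pooled data, so total successes = posterior α − prior α and total failures = posterior β − prior β.
Total across both batches: 15−2=13 clicks, 22−3=19 non-clicks.
Subtract the first batch: 13−10=3 clicks and 19−3=16 non-clicks.

3 clicks and 16 non-clicks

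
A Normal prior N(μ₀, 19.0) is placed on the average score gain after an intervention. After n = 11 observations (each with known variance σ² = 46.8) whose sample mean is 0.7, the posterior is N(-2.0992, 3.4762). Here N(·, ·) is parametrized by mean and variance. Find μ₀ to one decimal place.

With known observation variance, the Normal–Normal posterior has precision τ_n = τ₀ + n/σ² and mean μ_n = (τ₀μ₀ + (n/σ²)x̄)/τ_n.
Here τ₀ = 1/19.0 = 0.052632 and τ_data = 11/46.8 = 0.235043, so τ_n = 0.287675.
Rearranging for μ₀: μ₀ = (μ_n·τ_n − τ_data·x̄)/τ₀ = (-2.0992·0.287675 − 0.235043·0.7) / 0.052632 = -0.768417/0.052632 ≈ -14.6.

μ₀ = -14.6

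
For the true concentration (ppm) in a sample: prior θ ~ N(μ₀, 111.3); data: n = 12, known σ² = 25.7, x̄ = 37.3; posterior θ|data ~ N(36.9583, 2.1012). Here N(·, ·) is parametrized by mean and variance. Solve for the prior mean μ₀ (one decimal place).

μ₀ = 19.2

The posterior mean is a precision-weighted average: μ_n = (τ₀μ₀ + τ_data·x̄)/(τ₀+τ_data), with τ₀=1/σ₀² and τ_data=n/σ².
Here τ₀ = 1/111.3 = 0.008985 and τ_data = 12/25.7 = 0.466926, so τ_n = 0.475911.
Rearranging for μ₀: μ₀ = (μ_n·τ_n − τ_data·x̄)/τ₀ = (36.9583·0.475911 − 0.466926·37.3) / 0.008985 = 0.172522/0.008985 ≈ 19.2.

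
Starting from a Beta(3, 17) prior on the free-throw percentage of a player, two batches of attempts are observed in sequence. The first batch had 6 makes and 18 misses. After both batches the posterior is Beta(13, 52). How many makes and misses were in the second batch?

4 makes and 17 misses

Sequential conjugate updates are equivalent to a single update on the pooled data, so total successes = posterior α − prior α and total failures = posterior β − prior β.
Total across both batches: 13−3=10 makes, 52−17=35 misses.
Subtract the first batch: 10−6=4 makes and 35−18=17 misses.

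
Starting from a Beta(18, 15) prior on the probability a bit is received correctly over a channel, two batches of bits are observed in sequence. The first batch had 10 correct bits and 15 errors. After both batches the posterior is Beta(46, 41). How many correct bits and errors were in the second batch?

Because Beta–binomial updating is additive in the counts, the combined data contributed (α_post−α_prior, β_post−β_prior) successes and failures.
Total across both batches: 46−18=28 correct bits, 41−15=26 errors.
Subtract the first batch: 28−10=18 correct bits and 26−15=11 errors.

18 correct bits and 11 errors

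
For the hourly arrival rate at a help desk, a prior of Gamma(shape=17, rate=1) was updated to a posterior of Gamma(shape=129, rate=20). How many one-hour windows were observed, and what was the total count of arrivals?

A Gamma(α, β) prior (rate parametrization) on a Poisson rate with n observations summing to S gives posterior Gamma(α+S, β+n).
Matching: Σxᵢ = 129 − 17 = 112 and n = 20 − 1 = 19.

n = 19 one-hour windows with total 112 arrivals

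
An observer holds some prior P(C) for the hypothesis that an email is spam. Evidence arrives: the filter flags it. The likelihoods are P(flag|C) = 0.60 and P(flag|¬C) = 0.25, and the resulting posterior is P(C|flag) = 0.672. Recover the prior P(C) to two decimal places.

In odds form, posterior odds = prior odds × likelihood ratio, so prior odds = posterior odds ÷ LR.
Posterior odds = 0.672/(1−0.672) = 2.0488. LR = 0.60/0.25 = 2.4000.
Prior odds = 2.0488/2.4000 = 0.8537, so P(C) = 0.8537/(1+0.8537) ≈ 0.46.

P(C) = 0.46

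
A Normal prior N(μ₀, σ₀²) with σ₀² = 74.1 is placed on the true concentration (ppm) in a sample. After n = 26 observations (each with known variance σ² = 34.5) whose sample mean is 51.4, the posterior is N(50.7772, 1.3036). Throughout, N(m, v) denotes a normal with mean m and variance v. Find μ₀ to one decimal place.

μ₀ = 16.0

With known observation variance, the Normal–Normal posterior has precision τ_n = τ₀ + n/σ² and mean μ_n = (τ₀μ₀ + (n/σ²)x̄)/τ_n.
Here τ₀ = 1/74.1 = 0.013495 and τ_data = 26/34.5 = 0.753623, so τ_n = 0.767118.
Rearranging for μ₀: μ₀ = (μ_n·τ_n − τ_data·x̄)/τ₀ = (50.7772·0.767118 − 0.753623·51.4) / 0.013495 = 0.215882/0.013495 ≈ 16.0.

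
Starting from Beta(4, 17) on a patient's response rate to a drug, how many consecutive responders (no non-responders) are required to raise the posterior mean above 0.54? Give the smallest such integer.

After k responders and 0 non-responders the posterior is Beta(4+k, 17), with mean (4+k)/(4+17+k).
Set (4+k)/(21+k) > 0.54 and solve: k > (0.54·21 − 4)/(1 − 0.54) = 15.957.
The smallest integer exceeding 15.957 is 16.

k = 16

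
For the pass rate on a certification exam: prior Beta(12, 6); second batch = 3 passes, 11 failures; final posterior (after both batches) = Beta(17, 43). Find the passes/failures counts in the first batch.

Sequential conjugate updates are equivalent to a single update on the pooled data, so total successes = posterior α − prior α and total failures = posterior β − prior β.
Total across both batches: 17−12=5 passes, 43−6=37 failures.
Subtract the second batch: 5−3=2 passes and 37−11=26 failures.

2 passes and 26 failures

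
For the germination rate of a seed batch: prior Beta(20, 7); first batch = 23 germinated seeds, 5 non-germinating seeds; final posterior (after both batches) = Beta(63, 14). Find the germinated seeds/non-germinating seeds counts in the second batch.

20 germinated seeds and 2 non-germinating seeds

Sequential conjugate updates are equivalent to a single update on the pooled data, so total successes = posterior α − prior α and total failures = posterior β − prior β.
Total across both batches: 63−20=43 germinated seeds, 14−7=7 non-germinating seeds.
Subtract the first batch: 43−23=20 germinated seeds and 7−5=2 non-germinating seeds.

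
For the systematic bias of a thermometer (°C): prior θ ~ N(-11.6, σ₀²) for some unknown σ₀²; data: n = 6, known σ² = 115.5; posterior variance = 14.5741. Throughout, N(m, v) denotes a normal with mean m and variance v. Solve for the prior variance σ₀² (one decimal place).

σ₀² = 60.0

Posterior precision equals prior precision plus data precision: 1/σ_n² = 1/σ₀² + n/σ².
So 1/σ₀² = 1/14.5741 − 6/115.5 = 0.068615 − 0.051948 = 0.016667.
Hence σ₀² = 1/0.016667 ≈ 60.0.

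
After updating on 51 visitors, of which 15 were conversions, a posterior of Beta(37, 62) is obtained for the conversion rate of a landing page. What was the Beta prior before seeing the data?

Beta(22, 26)

A Beta(a, b) prior with s successes and f failures in binomial data gives a Beta(a+s, b+f) posterior.
Subtract the data counts: 37−15=22, 62−36=26.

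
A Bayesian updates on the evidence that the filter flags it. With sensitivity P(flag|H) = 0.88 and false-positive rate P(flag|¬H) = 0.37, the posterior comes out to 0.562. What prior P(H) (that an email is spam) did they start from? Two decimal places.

P(H) = 0.35

In odds form, posterior odds = prior odds × likelihood ratio, so prior odds = posterior odds ÷ LR.
Posterior odds = 0.562/(1−0.562) = 1.2831. LR = 0.88/0.37 = 2.3784.
Prior odds = 1.2831/2.3784 = 0.5395, so P(H) = 0.5395/(1+0.5395) ≈ 0.35.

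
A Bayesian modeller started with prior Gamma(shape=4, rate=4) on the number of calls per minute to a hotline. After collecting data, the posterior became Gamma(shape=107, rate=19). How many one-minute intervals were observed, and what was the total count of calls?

Gamma–Poisson conjugacy: posterior shape = α + Σxᵢ, posterior rate = β + n.
Matching: Σxᵢ = 107 − 4 = 103 and n = 19 − 4 = 15.

n = 15 one-minute intervals with total 103 calls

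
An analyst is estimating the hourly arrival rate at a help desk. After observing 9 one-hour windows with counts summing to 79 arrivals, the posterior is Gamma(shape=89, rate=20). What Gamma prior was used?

Gamma–Poisson conjugacy: posterior shape = α + Σxᵢ, posterior rate = β + n.
So α = 89 − 79 = 10 and β = 20 − 9 = 11.

Gamma(shape=10, rate=11)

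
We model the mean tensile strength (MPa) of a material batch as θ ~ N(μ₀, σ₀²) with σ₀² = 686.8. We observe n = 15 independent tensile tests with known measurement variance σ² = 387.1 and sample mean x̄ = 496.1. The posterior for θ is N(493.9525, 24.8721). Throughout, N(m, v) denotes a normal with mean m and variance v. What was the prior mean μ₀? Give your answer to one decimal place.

The posterior mean is a precision-weighted average: μ_n = (τ₀μ₀ + τ_data·x̄)/(τ₀+τ_data), with τ₀=1/σ₀² and τ_data=n/σ².
Here τ₀ = 1/686.8 = 0.001456 and τ_data = 15/387.1 = 0.038750, so τ_n = 0.040206.
Rearranging for μ₀: μ₀ = (μ_n·τ_n − τ_data·x̄)/τ₀ = (493.9525·0.040206 − 0.038750·496.1) / 0.001456 = 0.635979/0.001456 ≈ 436.8.

μ₀ = 436.8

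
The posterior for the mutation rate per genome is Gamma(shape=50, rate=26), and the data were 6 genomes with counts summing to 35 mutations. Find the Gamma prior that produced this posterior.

A Gamma(α, β) prior (rate parametrization) on a Poisson rate with n observations summing to S gives posterior Gamma(α+S, β+n).
So α = 50 − 35 = 15 and β = 26 − 6 = 20.

Gamma(shape=15, rate=20)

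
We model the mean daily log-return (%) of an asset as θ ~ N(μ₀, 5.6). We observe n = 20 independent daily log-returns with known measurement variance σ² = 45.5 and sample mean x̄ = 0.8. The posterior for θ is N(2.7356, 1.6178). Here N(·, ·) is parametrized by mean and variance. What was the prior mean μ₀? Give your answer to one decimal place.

μ₀ = 7.5

With known observation variance, the Normal–Normal posterior has precision τ_n = τ₀ + n/σ² and mean μ_n = (τ₀μ₀ + (n/σ²)x̄)/τ_n.
Here τ₀ = 1/5.6 = 0.178571 and τ_data = 20/45.5 = 0.439560, so τ_n = 0.618131.
Rearranging for μ₀: μ₀ = (μ_n·τ_n − τ_data·x̄)/τ₀ = (2.7356·0.618131 − 0.439560·0.8) / 0.178571 = 1.339311/0.178571 ≈ 7.5.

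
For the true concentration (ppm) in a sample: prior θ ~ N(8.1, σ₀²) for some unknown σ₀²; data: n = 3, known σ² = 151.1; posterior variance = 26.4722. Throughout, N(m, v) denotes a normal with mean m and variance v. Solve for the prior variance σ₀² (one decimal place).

For the Normal–Normal model with known σ², precisions add: τ_n = τ₀ + n/σ².
So 1/σ₀² = 1/26.4722 − 3/151.1 = 0.037775 − 0.019854 = 0.017921.
Hence σ₀² = 1/0.017921 ≈ 55.8.

σ₀² = 55.8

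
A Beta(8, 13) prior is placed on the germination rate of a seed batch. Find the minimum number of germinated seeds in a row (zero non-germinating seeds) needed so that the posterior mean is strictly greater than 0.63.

After k germinated seeds and 0 non-germinating seeds the posterior is Beta(8+k, 13), with mean (8+k)/(8+13+k).
Set (8+k)/(21+k) > 0.63 and solve: k > (0.63·21 − 8)/(1 − 0.63) = 14.135.
The smallest integer exceeding 14.135 is 15.

k = 15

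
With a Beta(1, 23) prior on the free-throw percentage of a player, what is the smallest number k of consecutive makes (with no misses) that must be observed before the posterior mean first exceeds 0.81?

k = 98

After k makes and 0 misses the posterior is Beta(1+k, 23), with mean (1+k)/(1+23+k).
Set (1+k)/(24+k) > 0.81 and solve: k > (0.81·24 − 1)/(1 − 0.81) = 97.053.
The smallest integer exceeding 97.053 is 98, and checking k=98: (99)/(122) = 0.8115 > 0.81.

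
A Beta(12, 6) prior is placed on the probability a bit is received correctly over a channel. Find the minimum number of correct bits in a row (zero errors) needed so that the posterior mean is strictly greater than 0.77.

k = 9

After k correct bits and 0 errors the posterior is Beta(12+k, 6), with mean (12+k)/(12+6+k).
Set (12+k)/(18+k) > 0.77 and solve: k > (0.77·18 − 12)/(1 − 0.77) = 8.087.
The smallest integer exceeding 8.087 is 9, and checking k=9: (21)/(27) = 0.7778 > 0.77.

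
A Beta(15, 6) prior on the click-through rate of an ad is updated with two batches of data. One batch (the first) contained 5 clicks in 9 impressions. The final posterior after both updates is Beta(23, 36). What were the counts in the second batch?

Sequential conjugate updates are equivalent to a single update on the pooled data, so total successes = posterior α − prior α and total failures = posterior β − prior β.
Total across both batches: 23−15=8 clicks, 36−6=30 non-clicks.
Subtract the first batch: 8−5=3 clicks and 30−4=26 non-clicks.

3 clicks and 26 non-clicks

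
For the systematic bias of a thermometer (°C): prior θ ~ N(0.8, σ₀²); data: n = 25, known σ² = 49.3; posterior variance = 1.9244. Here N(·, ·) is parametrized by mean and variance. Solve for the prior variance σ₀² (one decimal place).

σ₀² = 79.7

Posterior precision equals prior precision plus data precision: 1/σ_n² = 1/σ₀² + n/σ².
So 1/σ₀² = 1/1.9244 − 25/49.3 = 0.519642 − 0.507099 = 0.012543.
Hence σ₀² = 1/0.012543 ≈ 79.7.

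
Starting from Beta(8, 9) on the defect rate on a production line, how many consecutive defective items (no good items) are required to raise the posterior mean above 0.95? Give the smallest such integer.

k = 164

After k defective items and 0 good items the posterior is Beta(8+k, 9), with mean (8+k)/(8+9+k).
Set (8+k)/(17+k) > 0.95 and solve: k > (0.95·17 − 8)/(1 − 0.95) = 163.000.
The smallest integer exceeding 163.000 is 164.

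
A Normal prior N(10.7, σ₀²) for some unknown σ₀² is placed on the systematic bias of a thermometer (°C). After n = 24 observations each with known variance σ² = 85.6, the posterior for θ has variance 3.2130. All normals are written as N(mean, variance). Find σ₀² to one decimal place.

For the Normal–Normal model with known σ², precisions add: τ_n = τ₀ + n/σ².
So 1/σ₀² = 1/3.2130 − 24/85.6 = 0.311236 − 0.280374 = 0.030862.
Hence σ₀² = 1/0.030862 ≈ 32.4.

σ₀² = 32.4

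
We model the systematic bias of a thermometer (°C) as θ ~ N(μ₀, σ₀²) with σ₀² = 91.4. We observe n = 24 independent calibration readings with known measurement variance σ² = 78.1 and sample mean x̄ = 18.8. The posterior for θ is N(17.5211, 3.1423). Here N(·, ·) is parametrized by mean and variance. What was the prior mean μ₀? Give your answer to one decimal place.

The posterior mean is a precision-weighted average: μ_n = (τ₀μ₀ + τ_data·x̄)/(τ₀+τ_data), with τ₀=1/σ₀² and τ_data=n/σ².
Here τ₀ = 1/91.4 = 0.010941 and τ_data = 24/78.1 = 0.307298, so τ_n = 0.318239.
Rearranging for μ₀: μ₀ = (μ_n·τ_n − τ_data·x̄)/τ₀ = (17.5211·0.318239 − 0.307298·18.8) / 0.010941 = -0.201305/0.010941 ≈ -18.4.

μ₀ = -18.4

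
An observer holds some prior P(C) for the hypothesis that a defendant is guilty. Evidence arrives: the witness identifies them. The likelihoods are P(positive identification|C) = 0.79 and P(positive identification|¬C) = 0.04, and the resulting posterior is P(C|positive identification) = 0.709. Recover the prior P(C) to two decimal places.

Bayes' rule in odds form gives O(C|E) = O(C)·[P(E|C)/P(E|¬C)], hence O(C) = O(C|E)/LR.
Posterior odds = 0.709/(1−0.709) = 2.4364. LR = 0.79/0.04 = 19.7500.
Prior odds = 2.4364/19.7500 = 0.1234, so P(C) = 0.1234/(1+0.1234) ≈ 0.11.

P(C) = 0.11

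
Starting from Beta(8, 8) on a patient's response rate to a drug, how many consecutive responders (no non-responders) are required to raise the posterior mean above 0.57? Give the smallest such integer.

k = 3

After k responders and 0 non-responders the posterior is Beta(8+k, 8), with mean (8+k)/(8+8+k).
Set (8+k)/(16+k) > 0.57 and solve: k > (0.57·16 − 8)/(1 − 0.57) = 2.605.
The smallest integer exceeding 2.605 is 3, and checking k=3: (11)/(19) = 0.5789 > 0.57.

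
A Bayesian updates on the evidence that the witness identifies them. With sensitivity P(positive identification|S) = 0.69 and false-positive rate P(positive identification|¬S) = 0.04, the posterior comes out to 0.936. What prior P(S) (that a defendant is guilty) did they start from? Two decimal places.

In odds form, posterior odds = prior odds × likelihood ratio, so prior odds = posterior odds ÷ LR.
Posterior odds = 0.936/(1−0.936) = 14.6250. LR = 0.69/0.04 = 17.2500.
Prior odds = 14.6250/17.2500 = 0.8478, so P(S) = 0.8478/(1+0.8478) ≈ 0.46.

P(S) = 0.46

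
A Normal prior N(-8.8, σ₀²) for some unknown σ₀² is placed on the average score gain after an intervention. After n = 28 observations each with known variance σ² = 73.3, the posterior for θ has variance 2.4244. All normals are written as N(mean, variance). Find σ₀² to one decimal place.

σ₀² = 32.8

Posterior precision equals prior precision plus data precision: 1/σ_n² = 1/σ₀² + n/σ².
So 1/σ₀² = 1/2.4244 − 28/73.3 = 0.412473 − 0.381992 = 0.030481.
Hence σ₀² = 1/0.030481 ≈ 32.8.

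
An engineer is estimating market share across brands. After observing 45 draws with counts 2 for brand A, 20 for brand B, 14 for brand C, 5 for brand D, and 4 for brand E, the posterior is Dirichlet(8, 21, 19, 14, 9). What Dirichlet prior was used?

Dirichlet(6, 1, 5, 9, 5)

For a Dirichlet(α) prior with multinomial counts c, the posterior is Dirichlet(α + c) componentwise.
Subtract each count from the matching posterior parameter: 8−2=6, 21−20=1, 19−14=5, 14−5=9, 9−4=5.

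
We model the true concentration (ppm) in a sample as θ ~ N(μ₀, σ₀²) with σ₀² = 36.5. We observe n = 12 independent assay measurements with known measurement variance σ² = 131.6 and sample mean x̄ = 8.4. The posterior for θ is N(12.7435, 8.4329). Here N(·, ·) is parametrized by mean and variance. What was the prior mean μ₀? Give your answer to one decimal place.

μ₀ = 27.2

The posterior mean is a precision-weighted average: μ_n = (τ₀μ₀ + τ_data·x̄)/(τ₀+τ_data), with τ₀=1/σ₀² and τ_data=n/σ².
Here τ₀ = 1/36.5 = 0.027397 and τ_data = 12/131.6 = 0.091185, so τ_n = 0.118582.
Rearranging for μ₀: μ₀ = (μ_n·τ_n − τ_data·x̄)/τ₀ = (12.7435·0.118582 − 0.091185·8.4) / 0.027397 = 0.745196/0.027397 ≈ 27.2.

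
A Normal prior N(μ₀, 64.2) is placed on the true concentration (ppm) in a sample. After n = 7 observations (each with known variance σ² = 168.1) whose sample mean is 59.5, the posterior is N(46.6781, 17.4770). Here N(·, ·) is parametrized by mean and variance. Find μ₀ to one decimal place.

μ₀ = 12.4

The posterior mean is a precision-weighted average: μ_n = (τ₀μ₀ + τ_data·x̄)/(τ₀+τ_data), with τ₀=1/σ₀² and τ_data=n/σ².
Here τ₀ = 1/64.2 = 0.015576 and τ_data = 7/168.1 = 0.041642, so τ_n = 0.057218.
Rearranging for μ₀: μ₀ = (μ_n·τ_n − τ_data·x̄)/τ₀ = (46.6781·0.057218 − 0.041642·59.5) / 0.015576 = 0.193129/0.015576 ≈ 12.4.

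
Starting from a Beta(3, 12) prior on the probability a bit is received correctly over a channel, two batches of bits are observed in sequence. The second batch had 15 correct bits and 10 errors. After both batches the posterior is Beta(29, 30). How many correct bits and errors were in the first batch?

Because Beta–binomial updating is additive in the counts, the combined data contributed (α_post−α_prior, β_post−β_prior) successes and failures.
Total across both batches: 29−3=26 correct bits, 30−12=18 errors.
Subtract the second batch: 26−15=11 correct bits and 18−10=8 errors.

11 correct bits and 8 errors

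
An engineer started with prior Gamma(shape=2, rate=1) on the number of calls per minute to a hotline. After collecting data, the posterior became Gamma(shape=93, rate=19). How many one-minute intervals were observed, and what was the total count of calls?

Gamma–Poisson conjugacy: posterior shape = α + Σxᵢ, posterior rate = β + n.
Matching: Σxᵢ = 93 − 2 = 91 and n = 19 − 1 = 18.

n = 18 one-minute intervals with total 91 calls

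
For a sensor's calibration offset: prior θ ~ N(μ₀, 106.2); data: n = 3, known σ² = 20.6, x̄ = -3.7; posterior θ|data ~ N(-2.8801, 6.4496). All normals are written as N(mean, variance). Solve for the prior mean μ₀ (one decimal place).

With known observation variance, the Normal–Normal posterior has precision τ_n = τ₀ + n/σ² and mean μ_n = (τ₀μ₀ + (n/σ²)x̄)/τ_n.
Here τ₀ = 1/106.2 = 0.009416 and τ_data = 3/20.6 = 0.145631, so τ_n = 0.155047.
Rearranging for μ₀: μ₀ = (μ_n·τ_n − τ_data·x̄)/τ₀ = (-2.8801·0.155047 − 0.145631·-3.7) / 0.009416 = 0.092284/0.009416 ≈ 9.8.

μ₀ = 9.8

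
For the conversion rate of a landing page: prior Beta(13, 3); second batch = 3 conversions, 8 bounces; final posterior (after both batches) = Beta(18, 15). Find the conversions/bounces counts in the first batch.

Sequential conjugate updates are equivalent to a single update on the pooled data, so total successes = posterior α − prior α and total failures = posterior β − prior β.
Total across both batches: 18−13=5 conversions, 15−3=12 bounces.
Subtract the second batch: 5−3=2 conversions and 12−8=4 bounces.

2 conversions and 4 bounces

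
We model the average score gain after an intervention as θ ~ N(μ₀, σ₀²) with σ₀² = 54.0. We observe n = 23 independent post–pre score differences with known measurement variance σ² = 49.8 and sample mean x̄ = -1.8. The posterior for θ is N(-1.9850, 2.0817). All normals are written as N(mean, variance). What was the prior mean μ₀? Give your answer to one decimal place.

The posterior mean is a precision-weighted average: μ_n = (τ₀μ₀ + τ_data·x̄)/(τ₀+τ_data), with τ₀=1/σ₀² and τ_data=n/σ².
Here τ₀ = 1/54.0 = 0.018519 and τ_data = 23/49.8 = 0.461847, so τ_n = 0.480366.
Rearranging for μ₀: μ₀ = (μ_n·τ_n − τ_data·x̄)/τ₀ = (-1.9850·0.480366 − 0.461847·-1.8) / 0.018519 = -0.122202/0.018519 ≈ -6.6.

μ₀ = -6.6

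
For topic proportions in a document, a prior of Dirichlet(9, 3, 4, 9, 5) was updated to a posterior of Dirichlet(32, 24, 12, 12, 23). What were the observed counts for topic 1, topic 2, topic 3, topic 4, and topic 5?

counts (23, 21, 8, 3, 18)

For a Dirichlet(α) prior with multinomial counts c, the posterior is Dirichlet(α + c) componentwise.
Counts are posterior − prior componentwise: 32−9=23, 24−3=21, 12−4=8, 12−9=3, 23−5=18.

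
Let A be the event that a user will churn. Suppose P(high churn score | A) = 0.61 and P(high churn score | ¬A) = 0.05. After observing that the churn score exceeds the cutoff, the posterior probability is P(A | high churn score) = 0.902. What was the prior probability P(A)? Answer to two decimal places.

P(A) = 0.43

Bayes' rule in odds form gives O(A|E) = O(A)·[P(E|A)/P(E|¬A)], hence O(A) = O(A|E)/LR.
Posterior odds = 0.902/(1−0.902) = 9.2041. LR = 0.61/0.05 = 12.2000.
Prior odds = 9.2041/12.2000 = 0.7544, so P(A) = 0.7544/(1+0.7544) ≈ 0.43.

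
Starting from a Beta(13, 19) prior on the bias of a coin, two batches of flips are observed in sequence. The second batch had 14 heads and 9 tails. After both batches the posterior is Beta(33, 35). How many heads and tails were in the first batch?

6 heads and 7 tails

Sequential conjugate updates are equivalent to a single update on the pooled data, so total successes = posterior α − prior α and total failures = posterior β − prior β.
Total across both batches: 33−13=20 heads, 35−19=16 tails.
Subtract the second batch: 20−14=6 heads and 16−9=7 tails.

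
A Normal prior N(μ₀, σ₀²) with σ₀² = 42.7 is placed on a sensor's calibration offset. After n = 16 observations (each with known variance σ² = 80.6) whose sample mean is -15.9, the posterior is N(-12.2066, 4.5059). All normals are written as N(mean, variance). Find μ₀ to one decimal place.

With known observation variance, the Normal–Normal posterior has precision τ_n = τ₀ + n/σ² and mean μ_n = (τ₀μ₀ + (n/σ²)x̄)/τ_n.
Here τ₀ = 1/42.7 = 0.023419 and τ_data = 16/80.6 = 0.198511, so τ_n = 0.221930.
Rearranging for μ₀: μ₀ = (μ_n·τ_n − τ_data·x̄)/τ₀ = (-12.2066·0.221930 − 0.198511·-15.9) / 0.023419 = 0.447314/0.023419 ≈ 19.1.

μ₀ = 19.1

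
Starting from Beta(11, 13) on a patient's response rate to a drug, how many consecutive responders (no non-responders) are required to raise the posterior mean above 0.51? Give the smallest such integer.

After k responders and 0 non-responders the posterior is Beta(11+k, 13), with mean (11+k)/(11+13+k).
Set (11+k)/(24+k) > 0.51 and solve: k > (0.51·24 − 11)/(1 − 0.51) = 2.531.
The smallest integer exceeding 2.531 is 3, and checking k=3: (14)/(27) = 0.5185 > 0.51.

k = 3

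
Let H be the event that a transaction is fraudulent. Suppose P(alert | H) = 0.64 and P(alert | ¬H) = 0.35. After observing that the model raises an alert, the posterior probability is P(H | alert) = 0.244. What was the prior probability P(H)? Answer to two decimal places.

In odds form, posterior odds = prior odds × likelihood ratio, so prior odds = posterior odds ÷ LR.
Posterior odds = 0.244/(1−0.244) = 0.3228. LR = 0.64/0.35 = 1.8286.
Prior odds = 0.3228/1.8286 = 0.1765, so P(H) = 0.1765/(1+0.1765) ≈ 0.15.

P(H) = 0.15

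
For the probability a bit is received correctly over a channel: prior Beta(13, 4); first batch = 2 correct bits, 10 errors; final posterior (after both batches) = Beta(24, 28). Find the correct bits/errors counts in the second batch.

Because Beta–binomial updating is additive in the counts, the combined data contributed (α_post−α_prior, β_post−β_prior) successes and failures.
Total across both batches: 24−13=11 correct bits, 28−4=24 errors.
Subtract the first batch: 11−2=9 correct bits and 24−10=14 errors.

9 correct bits and 14 errors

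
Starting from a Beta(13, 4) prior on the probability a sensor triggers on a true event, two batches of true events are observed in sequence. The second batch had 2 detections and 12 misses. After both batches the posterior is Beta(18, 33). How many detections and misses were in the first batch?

Sequential conjugate updates are equivalent to a single update on the pooled data, so total successes = posterior α − prior α and total failures = posterior β − prior β.
Total across both batches: 18−13=5 detections, 33−4=29 misses.
Subtract the second batch: 5−2=3 detections and 29−12=17 misses.

3 detections and 17 misses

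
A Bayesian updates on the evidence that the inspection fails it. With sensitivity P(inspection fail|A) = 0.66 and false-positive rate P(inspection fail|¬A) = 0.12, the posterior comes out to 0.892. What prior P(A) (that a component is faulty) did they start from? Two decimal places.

Bayes' rule in odds form gives O(A|E) = O(A)·[P(E|A)/P(E|¬A)], hence O(A) = O(A|E)/LR.
Posterior odds = 0.892/(1−0.892) = 8.2593. LR = 0.66/0.12 = 5.5000.
Prior odds = 8.2593/5.5000 = 1.5017, so P(A) = 1.5017/(1+1.5017) ≈ 0.60.

P(A) = 0.60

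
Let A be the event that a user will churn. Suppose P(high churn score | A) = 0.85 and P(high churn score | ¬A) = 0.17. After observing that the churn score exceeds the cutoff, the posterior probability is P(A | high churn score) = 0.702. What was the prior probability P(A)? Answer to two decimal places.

Bayes' rule in odds form gives O(A|E) = O(A)·[P(E|A)/P(E|¬A)], hence O(A) = O(A|E)/LR.
Posterior odds = 0.702/(1−0.702) = 2.3557. LR = 0.85/0.17 = 5.0000.
Prior odds = 2.3557/5.0000 = 0.4711, so P(A) = 0.4711/(1+0.4711) ≈ 0.32.

P(A) = 0.32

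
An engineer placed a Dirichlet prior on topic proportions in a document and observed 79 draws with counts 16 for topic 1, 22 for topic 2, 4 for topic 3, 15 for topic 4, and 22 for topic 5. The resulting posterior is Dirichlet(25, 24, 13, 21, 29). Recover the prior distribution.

For a Dirichlet(α) prior with multinomial counts c, the posterior is Dirichlet(α + c) componentwise.
Subtract each count from the matching posterior parameter: 25−16=9, 24−22=2, 13−4=9, 21−15=6, 29−22=7.

Dirichlet(9, 2, 9, 6, 7)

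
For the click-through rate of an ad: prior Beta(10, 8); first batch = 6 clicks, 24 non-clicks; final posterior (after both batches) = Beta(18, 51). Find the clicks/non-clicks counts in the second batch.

Sequential conjugate updates are equivalent to a single update on the pooled data, so total successes = posterior α − prior α and total failures = posterior β − prior β.
Total across both batches: 18−10=8 clicks, 51−8=43 non-clicks.
Subtract the first batch: 8−6=2 clicks and 43−24=19 non-clicks.

2 clicks and 19 non-clicks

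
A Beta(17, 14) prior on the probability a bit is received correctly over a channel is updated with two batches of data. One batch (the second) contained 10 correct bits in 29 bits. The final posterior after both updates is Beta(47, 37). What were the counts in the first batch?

20 correct bits and 4 errors

Because Beta–binomial updating is additive in the counts, the combined data contributed (α_post−α_prior, β_post−β_prior) successes and failures.
Total across both batches: 47−17=30 correct bits, 37−14=23 errors.
Subtract the second batch: 30−10=20 correct bits and 23−19=4 errors.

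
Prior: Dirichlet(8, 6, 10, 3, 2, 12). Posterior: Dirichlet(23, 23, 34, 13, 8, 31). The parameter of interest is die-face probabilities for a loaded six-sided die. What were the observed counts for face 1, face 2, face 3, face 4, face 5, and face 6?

For a Dirichlet(α) prior with multinomial counts c, the posterior is Dirichlet(α + c) componentwise.
Counts are posterior − prior componentwise: 23−8=15, 23−6=17, 34−10=24, 13−3=10, 8−2=6, 31−12=19.

counts (15, 17, 24, 10, 6, 19)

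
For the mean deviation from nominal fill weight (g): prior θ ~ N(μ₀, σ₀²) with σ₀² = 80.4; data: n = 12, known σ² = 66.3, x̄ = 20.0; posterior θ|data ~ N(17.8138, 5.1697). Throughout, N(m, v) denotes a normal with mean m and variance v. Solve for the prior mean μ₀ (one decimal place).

μ₀ = -14.0

The posterior mean is a precision-weighted average: μ_n = (τ₀μ₀ + τ_data·x̄)/(τ₀+τ_data), with τ₀=1/σ₀² and τ_data=n/σ².
Here τ₀ = 1/80.4 = 0.012438 and τ_data = 12/66.3 = 0.180995, so τ_n = 0.193433.
Rearranging for μ₀: μ₀ = (μ_n·τ_n − τ_data·x̄)/τ₀ = (17.8138·0.193433 − 0.180995·20.0) / 0.012438 = -0.174123/0.012438 ≈ -14.0.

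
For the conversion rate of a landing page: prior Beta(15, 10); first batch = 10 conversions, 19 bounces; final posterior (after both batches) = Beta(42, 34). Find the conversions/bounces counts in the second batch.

Sequential conjugate updates are equivalent to a single update on the pooled data, so total successes = posterior α − prior α and total failures = posterior β − prior β.
Total across both batches: 42−15=27 conversions, 34−10=24 bounces.
Subtract the first batch: 27−10=17 conversions and 24−19=5 bounces.

17 conversions and 5 bounces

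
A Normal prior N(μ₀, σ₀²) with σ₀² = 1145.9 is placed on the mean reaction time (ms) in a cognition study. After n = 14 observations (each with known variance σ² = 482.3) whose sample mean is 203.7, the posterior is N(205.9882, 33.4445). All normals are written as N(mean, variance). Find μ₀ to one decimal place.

μ₀ = 282.1

With known observation variance, the Normal–Normal posterior has precision τ_n = τ₀ + n/σ² and mean μ_n = (τ₀μ₀ + (n/σ²)x̄)/τ_n.
Here τ₀ = 1/1145.9 = 0.000873 and τ_data = 14/482.3 = 0.029028, so τ_n = 0.029901.
Rearranging for μ₀: μ₀ = (μ_n·τ_n − τ_data·x̄)/τ₀ = (205.9882·0.029901 − 0.029028·203.7) / 0.000873 = 0.246250/0.000873 ≈ 282.1.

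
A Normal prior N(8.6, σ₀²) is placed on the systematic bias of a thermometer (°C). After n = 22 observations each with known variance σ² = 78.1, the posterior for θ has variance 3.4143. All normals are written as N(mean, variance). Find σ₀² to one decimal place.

σ₀² = 89.3

Posterior precision equals prior precision plus data precision: 1/σ_n² = 1/σ₀² + n/σ².
So 1/σ₀² = 1/3.4143 − 22/78.1 = 0.292886 − 0.281690 = 0.011196.
Hence σ₀² = 1/0.011196 ≈ 89.3.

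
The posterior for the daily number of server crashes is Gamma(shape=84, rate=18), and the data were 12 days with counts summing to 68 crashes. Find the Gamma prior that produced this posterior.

A Gamma(α, β) prior (rate parametrization) on a Poisson rate with n observations summing to S gives posterior Gamma(α+S, β+n).
So α = 84 − 68 = 16 and β = 18 − 12 = 6.

Gamma(shape=16, rate=6)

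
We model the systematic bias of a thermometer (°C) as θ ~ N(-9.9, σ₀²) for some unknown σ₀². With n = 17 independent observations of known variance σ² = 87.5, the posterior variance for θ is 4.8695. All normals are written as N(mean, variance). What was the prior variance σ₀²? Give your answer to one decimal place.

For the Normal–Normal model with known σ², precisions add: τ_n = τ₀ + n/σ².
So 1/σ₀² = 1/4.8695 − 17/87.5 = 0.205360 − 0.194286 = 0.011074.
Hence σ₀² = 1/0.011074 ≈ 90.3.

σ₀² = 90.3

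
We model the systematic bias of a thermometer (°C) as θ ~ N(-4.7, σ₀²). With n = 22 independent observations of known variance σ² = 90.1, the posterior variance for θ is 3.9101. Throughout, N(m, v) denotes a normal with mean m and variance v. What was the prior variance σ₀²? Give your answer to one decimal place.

For the Normal–Normal model with known σ², precisions add: τ_n = τ₀ + n/σ².
So 1/σ₀² = 1/3.9101 − 22/90.1 = 0.255748 − 0.244173 = 0.011575.
Hence σ₀² = 1/0.011575 ≈ 86.4.

σ₀² = 86.4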